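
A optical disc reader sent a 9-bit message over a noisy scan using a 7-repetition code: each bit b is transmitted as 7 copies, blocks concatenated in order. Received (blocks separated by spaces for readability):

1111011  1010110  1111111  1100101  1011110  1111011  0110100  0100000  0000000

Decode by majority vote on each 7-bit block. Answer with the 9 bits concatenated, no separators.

Block 1 (1111011): 6 ones → 1
Block 2 (1010110): 4 ones → 1
Block 3 (1111111): 7 ones → 1
Block 4 (1100101): 4 ones → 1
Block 5 (1011110): 5 ones → 1
Block 6 (1111011): 6 ones → 1
Block 7 (0110100): 3 ones → 0
Block 8 (0100000): 1 one → 0
Block 9 (0000000): 0 ones → 0

111111000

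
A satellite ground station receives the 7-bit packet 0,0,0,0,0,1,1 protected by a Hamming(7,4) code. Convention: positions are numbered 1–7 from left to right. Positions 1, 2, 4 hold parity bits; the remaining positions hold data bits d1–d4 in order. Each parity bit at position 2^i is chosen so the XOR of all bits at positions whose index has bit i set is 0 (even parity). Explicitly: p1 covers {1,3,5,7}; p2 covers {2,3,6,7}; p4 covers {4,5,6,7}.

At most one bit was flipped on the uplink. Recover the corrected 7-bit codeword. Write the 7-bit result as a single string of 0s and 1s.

s1 (pos 1,3,5,7): 0⊕0⊕0⊕1 = 1
s2 (pos 2,3,6,7): 0⊕0⊕1⊕1 = 0
s4 (pos 4,5,6,7): 0⊕0⊕1⊕1 = 0
Syndrome s4…s1 = 001 → error at position 1.
Flip position 1: 0000011 → 1000011

1000011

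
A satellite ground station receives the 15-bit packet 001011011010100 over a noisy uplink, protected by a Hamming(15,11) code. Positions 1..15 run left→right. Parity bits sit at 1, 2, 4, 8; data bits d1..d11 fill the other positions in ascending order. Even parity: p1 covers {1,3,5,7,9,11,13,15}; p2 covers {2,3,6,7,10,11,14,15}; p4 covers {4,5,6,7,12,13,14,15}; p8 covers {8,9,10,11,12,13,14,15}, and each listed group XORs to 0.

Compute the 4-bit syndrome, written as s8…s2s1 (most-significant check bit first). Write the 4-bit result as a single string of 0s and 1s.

0111

s1 (pos 1,3,5,7,9,11,13,15): 0⊕1⊕1⊕0⊕1⊕1⊕1⊕0 = 1
s2 (pos 2,3,6,7,10,11,14,15): 0⊕1⊕1⊕0⊕0⊕1⊕0⊕0 = 1
s4 (pos 4,5,6,7,12,13,14,15): 0⊕1⊕1⊕0⊕0⊕1⊕0⊕0 = 1
s8 (pos 8,9,10,11,12,13,14,15): 1⊕1⊕0⊕1⊕0⊕1⊕0⊕0 = 0
Syndrome s8…s1 = 0111 → error at position 7.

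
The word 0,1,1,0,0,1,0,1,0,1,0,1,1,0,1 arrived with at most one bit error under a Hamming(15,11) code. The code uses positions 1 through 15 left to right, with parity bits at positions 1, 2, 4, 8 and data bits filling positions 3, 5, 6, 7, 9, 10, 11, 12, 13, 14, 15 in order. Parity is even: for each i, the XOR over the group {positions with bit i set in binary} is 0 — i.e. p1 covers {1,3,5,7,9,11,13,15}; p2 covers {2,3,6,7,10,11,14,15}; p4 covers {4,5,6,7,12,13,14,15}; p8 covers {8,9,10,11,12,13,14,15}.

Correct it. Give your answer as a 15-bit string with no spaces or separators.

011001010111101

s1 (pos 1,3,5,7,9,11,13,15): 0⊕1⊕0⊕0⊕0⊕0⊕1⊕1 = 1
s2 (pos 2,3,6,7,10,11,14,15): 1⊕1⊕1⊕0⊕1⊕0⊕0⊕1 = 1
s4 (pos 4,5,6,7,12,13,14,15): 0⊕0⊕1⊕0⊕1⊕1⊕0⊕1 = 0
s8 (pos 8,9,10,11,12,13,14,15): 1⊕0⊕1⊕0⊕1⊕1⊕0⊕1 = 1
Syndrome s8…s1 = 1011 → error at position 11.
Flip position 11: 011001010101101 → 011001010111101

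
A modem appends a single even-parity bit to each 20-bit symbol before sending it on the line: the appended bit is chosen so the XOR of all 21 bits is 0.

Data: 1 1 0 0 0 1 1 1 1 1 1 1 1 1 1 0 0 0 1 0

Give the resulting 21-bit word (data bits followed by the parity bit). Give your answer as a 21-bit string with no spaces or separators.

110001111111111000101

XOR of the 20 data bits: 1⊕1⊕0⊕0⊕0⊕1⊕1⊕1⊕1⊕1⊕1⊕1⊕1⊕1⊕1⊕0⊕0⊕0⊕1⊕0 = 1
Parity bit = 1 (so all 21 bits XOR to 0).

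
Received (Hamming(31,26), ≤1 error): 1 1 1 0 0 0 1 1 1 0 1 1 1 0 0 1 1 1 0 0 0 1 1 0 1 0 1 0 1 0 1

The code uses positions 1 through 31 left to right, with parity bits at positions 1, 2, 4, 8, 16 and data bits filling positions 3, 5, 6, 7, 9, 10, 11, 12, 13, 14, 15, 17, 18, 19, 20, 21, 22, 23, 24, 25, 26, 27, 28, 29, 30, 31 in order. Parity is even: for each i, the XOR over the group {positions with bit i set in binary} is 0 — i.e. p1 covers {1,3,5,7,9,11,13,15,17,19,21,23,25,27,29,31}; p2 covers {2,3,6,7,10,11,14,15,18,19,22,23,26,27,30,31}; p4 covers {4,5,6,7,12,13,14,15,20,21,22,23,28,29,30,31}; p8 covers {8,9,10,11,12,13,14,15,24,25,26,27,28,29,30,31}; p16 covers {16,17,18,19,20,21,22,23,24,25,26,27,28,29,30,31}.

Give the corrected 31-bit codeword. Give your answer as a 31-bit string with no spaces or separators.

s1 (pos 1,3,5,7,9,11,13,15,17,19,21,23,25,27,29,31): 1⊕1⊕0⊕1⊕1⊕1⊕1⊕0⊕1⊕0⊕0⊕1⊕1⊕1⊕1⊕1 = 0
s2 (pos 2,3,6,7,10,11,14,15,18,19,22,23,26,27,30,31): 1⊕1⊕0⊕1⊕0⊕1⊕0⊕0⊕1⊕0⊕1⊕1⊕0⊕1⊕0⊕1 = 1
s4 (pos 4,5,6,7,12,13,14,15,20,21,22,23,28,29,30,31): 0⊕0⊕0⊕1⊕1⊕1⊕0⊕0⊕0⊕0⊕1⊕1⊕0⊕1⊕0⊕1 = 1
s8 (pos 8,9,10,11,12,13,14,15,24,25,26,27,28,29,30,31): 1⊕1⊕0⊕1⊕1⊕1⊕0⊕0⊕0⊕1⊕0⊕1⊕0⊕1⊕0⊕1 = 1
s16 (pos 16,17,18,19,20,21,22,23,24,25,26,27,28,29,30,31): 1⊕1⊕1⊕0⊕0⊕0⊕1⊕1⊕0⊕1⊕0⊕1⊕0⊕1⊕0⊕1 = 1
Syndrome s16…s1 = 11110 → error at position 30.
Flip position 30: 1110001110111001110001101010101 → 1110001110111001110001101010111

1110001110111001110001101010111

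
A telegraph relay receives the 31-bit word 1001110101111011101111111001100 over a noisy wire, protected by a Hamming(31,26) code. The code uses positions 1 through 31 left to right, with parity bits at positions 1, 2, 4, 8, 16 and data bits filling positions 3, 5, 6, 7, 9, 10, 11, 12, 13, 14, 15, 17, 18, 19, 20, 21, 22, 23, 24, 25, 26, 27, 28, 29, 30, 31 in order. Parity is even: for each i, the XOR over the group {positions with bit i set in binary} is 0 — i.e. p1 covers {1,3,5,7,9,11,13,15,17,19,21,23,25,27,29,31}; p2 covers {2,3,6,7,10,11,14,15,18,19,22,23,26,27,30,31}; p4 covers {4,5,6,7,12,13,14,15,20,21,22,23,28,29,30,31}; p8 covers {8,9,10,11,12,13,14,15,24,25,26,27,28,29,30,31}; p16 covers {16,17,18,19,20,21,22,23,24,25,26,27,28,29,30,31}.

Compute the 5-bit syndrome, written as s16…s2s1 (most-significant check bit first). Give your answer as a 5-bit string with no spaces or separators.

10011

s1 (pos 1,3,5,7,9,11,13,15,17,19,21,23,25,27,29,31): 1⊕0⊕1⊕0⊕0⊕1⊕1⊕1⊕1⊕1⊕1⊕1⊕1⊕0⊕1⊕0 = 1
s2 (pos 2,3,6,7,10,11,14,15,18,19,22,23,26,27,30,31): 0⊕0⊕1⊕0⊕1⊕1⊕0⊕1⊕0⊕1⊕1⊕1⊕0⊕0⊕0⊕0 = 1
s4 (pos 4,5,6,7,12,13,14,15,20,21,22,23,28,29,30,31): 1⊕1⊕1⊕0⊕1⊕1⊕0⊕1⊕1⊕1⊕1⊕1⊕1⊕1⊕0⊕0 = 0
s8 (pos 8,9,10,11,12,13,14,15,24,25,26,27,28,29,30,31): 1⊕0⊕1⊕1⊕1⊕1⊕0⊕1⊕1⊕1⊕0⊕0⊕1⊕1⊕0⊕0 = 0
s16 (pos 16,17,18,19,20,21,22,23,24,25,26,27,28,29,30,31): 1⊕1⊕0⊕1⊕1⊕1⊕1⊕1⊕1⊕1⊕0⊕0⊕1⊕1⊕0⊕0 = 1
Syndrome s16…s1 = 10011 → error at position 19.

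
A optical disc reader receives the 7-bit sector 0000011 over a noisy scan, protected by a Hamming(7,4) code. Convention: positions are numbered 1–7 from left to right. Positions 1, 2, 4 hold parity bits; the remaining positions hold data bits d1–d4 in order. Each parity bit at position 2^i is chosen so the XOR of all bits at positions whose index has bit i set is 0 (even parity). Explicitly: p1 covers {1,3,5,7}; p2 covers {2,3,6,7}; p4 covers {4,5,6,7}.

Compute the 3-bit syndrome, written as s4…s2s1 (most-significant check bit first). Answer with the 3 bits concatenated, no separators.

s1 (pos 1,3,5,7): 0⊕0⊕0⊕1 = 1
s2 (pos 2,3,6,7): 0⊕0⊕1⊕1 = 0
s4 (pos 4,5,6,7): 0⊕0⊕1⊕1 = 0
Syndrome s4…s1 = 001 → error at position 1.

001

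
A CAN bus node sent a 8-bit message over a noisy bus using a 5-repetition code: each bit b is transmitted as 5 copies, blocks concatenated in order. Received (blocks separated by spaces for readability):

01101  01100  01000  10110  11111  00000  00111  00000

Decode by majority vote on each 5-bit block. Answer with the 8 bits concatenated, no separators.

Block 1 (01101): 3 ones → 1
Block 2 (01100): 2 ones → 0
Block 3 (01000): 1 one → 0
Block 4 (10110): 3 ones → 1
Block 5 (11111): 5 ones → 1
Block 6 (00000): 0 ones → 0
Block 7 (00111): 3 ones → 1
Block 8 (00000): 0 ones → 0

10011010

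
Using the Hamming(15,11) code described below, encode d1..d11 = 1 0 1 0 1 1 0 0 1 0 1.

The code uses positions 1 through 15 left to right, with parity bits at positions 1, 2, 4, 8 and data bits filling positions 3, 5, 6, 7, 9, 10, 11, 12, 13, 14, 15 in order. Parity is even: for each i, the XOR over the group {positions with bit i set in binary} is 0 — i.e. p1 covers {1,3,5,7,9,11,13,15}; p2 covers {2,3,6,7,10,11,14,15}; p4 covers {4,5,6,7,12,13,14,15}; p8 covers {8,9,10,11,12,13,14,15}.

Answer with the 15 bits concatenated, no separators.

Place data at non-parity positions: p1 p2 1 p4 0 1 0 p8 1 1 0 0 1 0 1
p1 (pos 1,3,5,7,9,11,13,15): XOR of data positions = 1⊕0⊕0⊕1⊕0⊕1⊕1 = 0
p2 (pos 2,3,6,7,10,11,14,15): XOR of data positions = 1⊕1⊕0⊕1⊕0⊕0⊕1 = 0
p4 (pos 4,5,6,7,12,13,14,15): XOR of data positions = 0⊕1⊕0⊕0⊕1⊕0⊕1 = 1
p8 (pos 8,9,10,11,12,13,14,15): XOR of data positions = 1⊕1⊕0⊕0⊕1⊕0⊕1 = 0
Codeword: 001101001100101

001101001100101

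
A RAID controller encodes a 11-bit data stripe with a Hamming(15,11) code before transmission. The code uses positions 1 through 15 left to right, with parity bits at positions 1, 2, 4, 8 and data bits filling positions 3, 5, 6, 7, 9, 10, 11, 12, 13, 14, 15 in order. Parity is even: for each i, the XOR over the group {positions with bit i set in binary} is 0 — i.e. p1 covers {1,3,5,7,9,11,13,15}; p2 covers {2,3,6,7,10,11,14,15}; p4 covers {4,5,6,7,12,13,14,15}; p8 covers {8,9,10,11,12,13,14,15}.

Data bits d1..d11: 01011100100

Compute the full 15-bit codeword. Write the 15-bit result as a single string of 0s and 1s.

Place data at non-parity positions: p1 p2 0 p4 1 0 1 p8 1 1 0 0 1 0 0
p1 (pos 1,3,5,7,9,11,13,15): XOR of data positions = 0⊕1⊕1⊕1⊕0⊕1⊕0 = 0
p2 (pos 2,3,6,7,10,11,14,15): XOR of data positions = 0⊕0⊕1⊕1⊕0⊕0⊕0 = 0
p4 (pos 4,5,6,7,12,13,14,15): XOR of data positions = 1⊕0⊕1⊕0⊕1⊕0⊕0 = 1
p8 (pos 8,9,10,11,12,13,14,15): XOR of data positions = 1⊕1⊕0⊕0⊕1⊕0⊕0 = 1
Codeword: 000110111100100

000110111100100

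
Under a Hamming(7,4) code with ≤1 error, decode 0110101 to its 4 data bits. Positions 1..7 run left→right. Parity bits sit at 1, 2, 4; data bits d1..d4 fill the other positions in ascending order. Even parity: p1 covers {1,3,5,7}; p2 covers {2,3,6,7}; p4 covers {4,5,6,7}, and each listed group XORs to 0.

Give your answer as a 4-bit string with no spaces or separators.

s1 (pos 1,3,5,7): 0⊕1⊕1⊕1 = 1
s2 (pos 2,3,6,7): 1⊕1⊕0⊕1 = 1
s4 (pos 4,5,6,7): 0⊕1⊕0⊕1 = 0
Syndrome s4…s1 = 011 → error at position 3.
Flip position 3: 0110101 → 0100101
Read data bits from positions 3,5,6,7: 0101

0101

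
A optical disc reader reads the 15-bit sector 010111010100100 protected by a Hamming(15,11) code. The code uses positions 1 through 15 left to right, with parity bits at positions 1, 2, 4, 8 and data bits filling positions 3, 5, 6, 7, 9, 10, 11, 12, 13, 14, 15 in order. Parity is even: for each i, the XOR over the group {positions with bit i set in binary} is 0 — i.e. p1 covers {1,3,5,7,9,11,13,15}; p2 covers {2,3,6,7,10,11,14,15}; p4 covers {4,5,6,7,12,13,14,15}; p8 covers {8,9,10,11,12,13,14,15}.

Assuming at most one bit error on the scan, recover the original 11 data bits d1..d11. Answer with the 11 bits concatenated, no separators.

s1 (pos 1,3,5,7,9,11,13,15): 0⊕0⊕1⊕0⊕0⊕0⊕1⊕0 = 0
s2 (pos 2,3,6,7,10,11,14,15): 1⊕0⊕1⊕0⊕1⊕0⊕0⊕0 = 1
s4 (pos 4,5,6,7,12,13,14,15): 1⊕1⊕1⊕0⊕0⊕1⊕0⊕0 = 0
s8 (pos 8,9,10,11,12,13,14,15): 1⊕0⊕1⊕0⊕0⊕1⊕0⊕0 = 1
Syndrome s8…s1 = 1010 → error at position 10.
Flip position 10: 010111010100100 → 010111010000100
Read data bits from positions 3,5,6,7,9,10,11,12,13,14,15: 01100000100

01100000100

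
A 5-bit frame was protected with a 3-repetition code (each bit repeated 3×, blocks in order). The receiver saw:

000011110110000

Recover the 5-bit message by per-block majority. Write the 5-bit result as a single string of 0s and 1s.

01110

Block 1 (000): 0 ones → 0
Block 2 (011): 2 ones → 1
Block 3 (110): 2 ones → 1
Block 4 (110): 2 ones → 1
Block 5 (000): 0 ones → 0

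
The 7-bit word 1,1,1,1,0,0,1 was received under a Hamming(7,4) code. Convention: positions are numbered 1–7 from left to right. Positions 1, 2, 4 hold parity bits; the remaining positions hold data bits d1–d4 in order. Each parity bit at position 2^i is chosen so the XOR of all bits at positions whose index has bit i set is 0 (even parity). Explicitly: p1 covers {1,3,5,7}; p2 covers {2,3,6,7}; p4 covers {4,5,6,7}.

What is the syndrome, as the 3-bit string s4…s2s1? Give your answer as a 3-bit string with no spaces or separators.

s1 (pos 1,3,5,7): 1⊕1⊕0⊕1 = 1
s2 (pos 2,3,6,7): 1⊕1⊕0⊕1 = 1
s4 (pos 4,5,6,7): 1⊕0⊕0⊕1 = 0
Syndrome s4…s1 = 011 → error at position 3.

011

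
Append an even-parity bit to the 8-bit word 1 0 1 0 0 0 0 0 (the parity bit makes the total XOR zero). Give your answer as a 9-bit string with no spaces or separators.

XOR of the 8 data bits: 1⊕0⊕1⊕0⊕0⊕0⊕0⊕0 = 0
Parity bit = 0 (so all 9 bits XOR to 0).

101000000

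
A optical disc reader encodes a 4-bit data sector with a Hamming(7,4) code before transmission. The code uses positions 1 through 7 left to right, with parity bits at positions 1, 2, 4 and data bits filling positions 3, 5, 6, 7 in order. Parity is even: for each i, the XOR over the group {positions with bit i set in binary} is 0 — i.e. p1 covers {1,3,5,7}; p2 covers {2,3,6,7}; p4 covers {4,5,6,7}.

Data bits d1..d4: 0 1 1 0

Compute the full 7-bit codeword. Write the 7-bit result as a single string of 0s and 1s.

Place data at non-parity positions: p1 p2 0 p4 1 1 0
p1 (pos 1,3,5,7): XOR of data positions = 0⊕1⊕0 = 1
p2 (pos 2,3,6,7): XOR of data positions = 0⊕1⊕0 = 1
p4 (pos 4,5,6,7): XOR of data positions = 1⊕1⊕0 = 0
Codeword: 1100110

1100110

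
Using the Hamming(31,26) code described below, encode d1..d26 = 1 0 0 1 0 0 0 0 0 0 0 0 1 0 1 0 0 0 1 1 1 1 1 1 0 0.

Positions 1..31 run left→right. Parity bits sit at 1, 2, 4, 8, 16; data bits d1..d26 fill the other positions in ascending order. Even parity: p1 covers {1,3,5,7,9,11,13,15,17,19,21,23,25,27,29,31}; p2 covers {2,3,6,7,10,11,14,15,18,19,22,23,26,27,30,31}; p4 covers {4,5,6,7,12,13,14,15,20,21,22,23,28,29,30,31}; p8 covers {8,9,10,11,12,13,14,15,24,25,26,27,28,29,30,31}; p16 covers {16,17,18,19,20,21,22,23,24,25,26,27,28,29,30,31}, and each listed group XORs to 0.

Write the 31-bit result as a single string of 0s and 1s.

1110001000000000010100011111100

Place data at non-parity positions: p1 p2 1 p4 0 0 1 p8 0 0 0 0 0 0 0 p16 0 1 0 1 0 0 0 1 1 1 1 1 1 0 0
p1 (pos 1,3,5,7,9,11,13,15,17,19,21,23,25,27,29,31): XOR of data positions = 1⊕0⊕1⊕0⊕0⊕0⊕0⊕0⊕0⊕0⊕0⊕1⊕1⊕1⊕0 = 1
p2 (pos 2,3,6,7,10,11,14,15,18,19,22,23,26,27,30,31): XOR of data positions = 1⊕0⊕1⊕0⊕0⊕0⊕0⊕1⊕0⊕0⊕0⊕1⊕1⊕0⊕0 = 1
p4 (pos 4,5,6,7,12,13,14,15,20,21,22,23,28,29,30,31): XOR of data positions = 0⊕0⊕1⊕0⊕0⊕0⊕0⊕1⊕0⊕0⊕0⊕1⊕1⊕0⊕0 = 0
p8 (pos 8,9,10,11,12,13,14,15,24,25,26,27,28,29,30,31): XOR of data positions = 0⊕0⊕0⊕0⊕0⊕0⊕0⊕1⊕1⊕1⊕1⊕1⊕1⊕0⊕0 = 0
p16 (pos 16,17,18,19,20,21,22,23,24,25,26,27,28,29,30,31): XOR of data positions = 0⊕1⊕0⊕1⊕0⊕0⊕0⊕1⊕1⊕1⊕1⊕1⊕1⊕0⊕0 = 0
Codeword: 1110001000000000010100011111100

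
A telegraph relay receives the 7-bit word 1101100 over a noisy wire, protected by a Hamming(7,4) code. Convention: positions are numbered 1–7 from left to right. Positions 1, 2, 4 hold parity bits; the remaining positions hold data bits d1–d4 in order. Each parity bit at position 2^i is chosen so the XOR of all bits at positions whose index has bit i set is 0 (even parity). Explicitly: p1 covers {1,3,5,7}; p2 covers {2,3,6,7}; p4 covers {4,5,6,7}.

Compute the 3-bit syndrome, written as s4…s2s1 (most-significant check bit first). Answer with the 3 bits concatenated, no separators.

s1 (pos 1,3,5,7): 1⊕0⊕1⊕0 = 0
s2 (pos 2,3,6,7): 1⊕0⊕0⊕0 = 1
s4 (pos 4,5,6,7): 1⊕1⊕0⊕0 = 0
Syndrome s4…s1 = 010 → error at position 2.

010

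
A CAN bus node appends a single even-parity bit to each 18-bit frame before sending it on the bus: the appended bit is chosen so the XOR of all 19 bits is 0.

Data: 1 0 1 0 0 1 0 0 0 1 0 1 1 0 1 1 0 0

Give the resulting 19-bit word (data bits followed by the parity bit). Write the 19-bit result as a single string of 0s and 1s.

1010010001011011000

XOR of the 18 data bits: 1⊕0⊕1⊕0⊕0⊕1⊕0⊕0⊕0⊕1⊕0⊕1⊕1⊕0⊕1⊕1⊕0⊕0 = 0
Parity bit = 0 (so all 19 bits XOR to 0).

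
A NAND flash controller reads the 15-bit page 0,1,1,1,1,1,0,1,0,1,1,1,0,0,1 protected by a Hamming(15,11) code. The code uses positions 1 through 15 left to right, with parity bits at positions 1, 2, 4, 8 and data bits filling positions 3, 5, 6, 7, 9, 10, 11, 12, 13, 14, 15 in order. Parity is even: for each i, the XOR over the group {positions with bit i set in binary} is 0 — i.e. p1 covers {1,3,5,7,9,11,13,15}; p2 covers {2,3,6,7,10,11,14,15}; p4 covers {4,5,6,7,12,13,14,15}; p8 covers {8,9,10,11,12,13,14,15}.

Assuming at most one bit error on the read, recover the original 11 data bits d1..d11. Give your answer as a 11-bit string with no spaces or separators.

s1 (pos 1,3,5,7,9,11,13,15): 0⊕1⊕1⊕0⊕0⊕1⊕0⊕1 = 0
s2 (pos 2,3,6,7,10,11,14,15): 1⊕1⊕1⊕0⊕1⊕1⊕0⊕1 = 0
s4 (pos 4,5,6,7,12,13,14,15): 1⊕1⊕1⊕0⊕1⊕0⊕0⊕1 = 1
s8 (pos 8,9,10,11,12,13,14,15): 1⊕0⊕1⊕1⊕1⊕0⊕0⊕1 = 1
Syndrome s8…s1 = 1100 → error at position 12.
Flip position 12: 011111010111001 → 011111010110001
Read data bits from positions 3,5,6,7,9,10,11,12,13,14,15: 11100110001

11100110001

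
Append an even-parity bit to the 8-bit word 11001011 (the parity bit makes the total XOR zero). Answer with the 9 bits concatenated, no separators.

XOR of the 8 data bits: 1⊕1⊕0⊕0⊕1⊕0⊕1⊕1 = 1
Parity bit = 1 (so all 9 bits XOR to 0).

110010111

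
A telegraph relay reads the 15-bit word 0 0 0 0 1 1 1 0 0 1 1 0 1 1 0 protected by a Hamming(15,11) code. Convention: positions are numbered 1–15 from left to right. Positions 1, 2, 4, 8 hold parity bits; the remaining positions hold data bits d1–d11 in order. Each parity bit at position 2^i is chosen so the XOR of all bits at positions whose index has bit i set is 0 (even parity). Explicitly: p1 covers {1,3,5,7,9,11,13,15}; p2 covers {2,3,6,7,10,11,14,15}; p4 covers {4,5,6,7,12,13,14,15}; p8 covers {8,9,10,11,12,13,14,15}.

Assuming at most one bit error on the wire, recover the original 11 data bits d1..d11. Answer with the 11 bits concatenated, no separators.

01010110110

s1 (pos 1,3,5,7,9,11,13,15): 0⊕0⊕1⊕1⊕0⊕1⊕1⊕0 = 0
s2 (pos 2,3,6,7,10,11,14,15): 0⊕0⊕1⊕1⊕1⊕1⊕1⊕0 = 1
s4 (pos 4,5,6,7,12,13,14,15): 0⊕1⊕1⊕1⊕0⊕1⊕1⊕0 = 1
s8 (pos 8,9,10,11,12,13,14,15): 0⊕0⊕1⊕1⊕0⊕1⊕1⊕0 = 0
Syndrome s8…s1 = 0110 → error at position 6.
Flip position 6: 000011100110110 → 000010100110110
Read data bits from positions 3,5,6,7,9,10,11,12,13,14,15: 01010110110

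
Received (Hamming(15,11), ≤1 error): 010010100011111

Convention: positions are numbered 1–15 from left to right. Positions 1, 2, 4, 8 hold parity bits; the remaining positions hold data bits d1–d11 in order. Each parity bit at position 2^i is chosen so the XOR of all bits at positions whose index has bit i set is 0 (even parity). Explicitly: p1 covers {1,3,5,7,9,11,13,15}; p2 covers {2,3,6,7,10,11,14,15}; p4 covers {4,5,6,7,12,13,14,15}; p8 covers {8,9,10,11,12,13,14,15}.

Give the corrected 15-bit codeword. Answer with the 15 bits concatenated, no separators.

010010100001111

s1 (pos 1,3,5,7,9,11,13,15): 0⊕0⊕1⊕1⊕0⊕1⊕1⊕1 = 1
s2 (pos 2,3,6,7,10,11,14,15): 1⊕0⊕0⊕1⊕0⊕1⊕1⊕1 = 1
s4 (pos 4,5,6,7,12,13,14,15): 0⊕1⊕0⊕1⊕1⊕1⊕1⊕1 = 0
s8 (pos 8,9,10,11,12,13,14,15): 0⊕0⊕0⊕1⊕1⊕1⊕1⊕1 = 1
Syndrome s8…s1 = 1011 → error at position 11.
Flip position 11: 010010100011111 → 010010100001111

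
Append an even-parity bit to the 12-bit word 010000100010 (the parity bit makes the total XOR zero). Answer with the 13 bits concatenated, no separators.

0100001000101

XOR of the 12 data bits: 0⊕1⊕0⊕0⊕0⊕0⊕1⊕0⊕0⊕0⊕1⊕0 = 1
Parity bit = 1 (so all 13 bits XOR to 0).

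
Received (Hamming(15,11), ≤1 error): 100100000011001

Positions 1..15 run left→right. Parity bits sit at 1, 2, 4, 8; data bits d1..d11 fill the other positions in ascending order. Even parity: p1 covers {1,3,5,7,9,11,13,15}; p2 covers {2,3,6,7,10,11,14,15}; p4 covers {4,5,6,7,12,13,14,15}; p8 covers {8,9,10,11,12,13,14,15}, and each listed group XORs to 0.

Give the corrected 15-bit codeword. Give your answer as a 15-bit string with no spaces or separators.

s1 (pos 1,3,5,7,9,11,13,15): 1⊕0⊕0⊕0⊕0⊕1⊕0⊕1 = 1
s2 (pos 2,3,6,7,10,11,14,15): 0⊕0⊕0⊕0⊕0⊕1⊕0⊕1 = 0
s4 (pos 4,5,6,7,12,13,14,15): 1⊕0⊕0⊕0⊕1⊕0⊕0⊕1 = 1
s8 (pos 8,9,10,11,12,13,14,15): 0⊕0⊕0⊕1⊕1⊕0⊕0⊕1 = 1
Syndrome s8…s1 = 1101 → error at position 13.
Flip position 13: 100100000011001 → 100100000011101

100100000011101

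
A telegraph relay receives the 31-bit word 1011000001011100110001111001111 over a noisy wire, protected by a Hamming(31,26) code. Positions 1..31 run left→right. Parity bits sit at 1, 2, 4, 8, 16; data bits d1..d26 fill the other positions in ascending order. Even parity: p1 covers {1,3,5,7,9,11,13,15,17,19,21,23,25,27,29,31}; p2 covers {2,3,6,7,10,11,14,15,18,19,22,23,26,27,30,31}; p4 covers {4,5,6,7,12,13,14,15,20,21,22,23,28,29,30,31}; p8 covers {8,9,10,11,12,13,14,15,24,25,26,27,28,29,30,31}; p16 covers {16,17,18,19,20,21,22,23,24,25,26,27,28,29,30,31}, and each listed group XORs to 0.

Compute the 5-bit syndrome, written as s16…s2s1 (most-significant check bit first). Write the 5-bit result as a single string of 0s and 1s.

00000

s1 (pos 1,3,5,7,9,11,13,15,17,19,21,23,25,27,29,31): 1⊕1⊕0⊕0⊕0⊕0⊕1⊕0⊕1⊕0⊕0⊕1⊕1⊕0⊕1⊕1 = 0
s2 (pos 2,3,6,7,10,11,14,15,18,19,22,23,26,27,30,31): 0⊕1⊕0⊕0⊕1⊕0⊕1⊕0⊕1⊕0⊕1⊕1⊕0⊕0⊕1⊕1 = 0
s4 (pos 4,5,6,7,12,13,14,15,20,21,22,23,28,29,30,31): 1⊕0⊕0⊕0⊕1⊕1⊕1⊕0⊕0⊕0⊕1⊕1⊕1⊕1⊕1⊕1 = 0
s8 (pos 8,9,10,11,12,13,14,15,24,25,26,27,28,29,30,31): 0⊕0⊕1⊕0⊕1⊕1⊕1⊕0⊕1⊕1⊕0⊕0⊕1⊕1⊕1⊕1 = 0
s16 (pos 16,17,18,19,20,21,22,23,24,25,26,27,28,29,30,31): 0⊕1⊕1⊕0⊕0⊕0⊕1⊕1⊕1⊕1⊕0⊕0⊕1⊕1⊕1⊕1 = 0
Syndrome s16…s1 = 00000 → no error.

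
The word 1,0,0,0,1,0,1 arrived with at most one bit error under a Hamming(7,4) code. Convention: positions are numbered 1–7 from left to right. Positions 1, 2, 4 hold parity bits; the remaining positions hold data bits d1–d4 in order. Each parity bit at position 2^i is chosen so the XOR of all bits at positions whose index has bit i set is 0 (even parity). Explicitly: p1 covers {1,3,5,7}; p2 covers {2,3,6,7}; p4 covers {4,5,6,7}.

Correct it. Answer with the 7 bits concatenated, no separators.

s1 (pos 1,3,5,7): 1⊕0⊕1⊕1 = 1
s2 (pos 2,3,6,7): 0⊕0⊕0⊕1 = 1
s4 (pos 4,5,6,7): 0⊕1⊕0⊕1 = 0
Syndrome s4…s1 = 011 → error at position 3.
Flip position 3: 1000101 → 1010101

1010101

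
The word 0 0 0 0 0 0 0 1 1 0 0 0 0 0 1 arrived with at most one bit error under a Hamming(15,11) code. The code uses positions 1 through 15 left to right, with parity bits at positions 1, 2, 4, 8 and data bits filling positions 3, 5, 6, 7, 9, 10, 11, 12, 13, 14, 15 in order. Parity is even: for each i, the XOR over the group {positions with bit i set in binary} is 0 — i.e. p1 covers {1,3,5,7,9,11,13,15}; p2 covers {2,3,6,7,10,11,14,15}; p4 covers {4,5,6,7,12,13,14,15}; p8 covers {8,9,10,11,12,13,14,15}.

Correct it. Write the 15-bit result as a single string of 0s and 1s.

s1 (pos 1,3,5,7,9,11,13,15): 0⊕0⊕0⊕0⊕1⊕0⊕0⊕1 = 0
s2 (pos 2,3,6,7,10,11,14,15): 0⊕0⊕0⊕0⊕0⊕0⊕0⊕1 = 1
s4 (pos 4,5,6,7,12,13,14,15): 0⊕0⊕0⊕0⊕0⊕0⊕0⊕1 = 1
s8 (pos 8,9,10,11,12,13,14,15): 1⊕1⊕0⊕0⊕0⊕0⊕0⊕1 = 1
Syndrome s8…s1 = 1110 → error at position 14.
Flip position 14: 000000011000001 → 000000011000011

000000011000011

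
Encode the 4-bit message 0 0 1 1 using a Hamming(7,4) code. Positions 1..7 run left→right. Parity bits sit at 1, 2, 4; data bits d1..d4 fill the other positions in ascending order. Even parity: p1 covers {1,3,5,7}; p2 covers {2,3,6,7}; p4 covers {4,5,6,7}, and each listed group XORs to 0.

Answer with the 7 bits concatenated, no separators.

1000011

Place data at non-parity positions: p1 p2 0 p4 0 1 1
p1 (pos 1,3,5,7): XOR of data positions = 0⊕0⊕1 = 1
p2 (pos 2,3,6,7): XOR of data positions = 0⊕1⊕1 = 0
p4 (pos 4,5,6,7): XOR of data positions = 0⊕1⊕1 = 0
Codeword: 1000011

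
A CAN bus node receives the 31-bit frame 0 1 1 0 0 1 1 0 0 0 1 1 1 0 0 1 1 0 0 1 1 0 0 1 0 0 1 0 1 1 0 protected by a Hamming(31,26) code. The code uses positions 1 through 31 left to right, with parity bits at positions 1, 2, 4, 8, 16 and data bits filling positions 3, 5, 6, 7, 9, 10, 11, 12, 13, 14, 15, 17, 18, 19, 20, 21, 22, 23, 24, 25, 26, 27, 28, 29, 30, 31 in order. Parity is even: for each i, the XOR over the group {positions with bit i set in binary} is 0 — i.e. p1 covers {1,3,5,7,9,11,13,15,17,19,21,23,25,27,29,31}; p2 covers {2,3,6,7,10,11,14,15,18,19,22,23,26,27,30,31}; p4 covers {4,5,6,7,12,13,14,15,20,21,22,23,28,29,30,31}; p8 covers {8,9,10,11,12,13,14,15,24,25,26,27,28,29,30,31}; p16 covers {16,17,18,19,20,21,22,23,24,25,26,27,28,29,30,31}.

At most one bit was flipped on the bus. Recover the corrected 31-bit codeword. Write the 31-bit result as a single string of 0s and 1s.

s1 (pos 1,3,5,7,9,11,13,15,17,19,21,23,25,27,29,31): 0⊕1⊕0⊕1⊕0⊕1⊕1⊕0⊕1⊕0⊕1⊕0⊕0⊕1⊕1⊕0 = 0
s2 (pos 2,3,6,7,10,11,14,15,18,19,22,23,26,27,30,31): 1⊕1⊕1⊕1⊕0⊕1⊕0⊕0⊕0⊕0⊕0⊕0⊕0⊕1⊕1⊕0 = 1
s4 (pos 4,5,6,7,12,13,14,15,20,21,22,23,28,29,30,31): 0⊕0⊕1⊕1⊕1⊕1⊕0⊕0⊕1⊕1⊕0⊕0⊕0⊕1⊕1⊕0 = 0
s8 (pos 8,9,10,11,12,13,14,15,24,25,26,27,28,29,30,31): 0⊕0⊕0⊕1⊕1⊕1⊕0⊕0⊕1⊕0⊕0⊕1⊕0⊕1⊕1⊕0 = 1
s16 (pos 16,17,18,19,20,21,22,23,24,25,26,27,28,29,30,31): 1⊕1⊕0⊕0⊕1⊕1⊕0⊕0⊕1⊕0⊕0⊕1⊕0⊕1⊕1⊕0 = 0
Syndrome s16…s1 = 01010 → error at position 10.
Flip position 10: 0110011000111001100110010010110 → 0110011001111001100110010010110

0110011001111001100110010010110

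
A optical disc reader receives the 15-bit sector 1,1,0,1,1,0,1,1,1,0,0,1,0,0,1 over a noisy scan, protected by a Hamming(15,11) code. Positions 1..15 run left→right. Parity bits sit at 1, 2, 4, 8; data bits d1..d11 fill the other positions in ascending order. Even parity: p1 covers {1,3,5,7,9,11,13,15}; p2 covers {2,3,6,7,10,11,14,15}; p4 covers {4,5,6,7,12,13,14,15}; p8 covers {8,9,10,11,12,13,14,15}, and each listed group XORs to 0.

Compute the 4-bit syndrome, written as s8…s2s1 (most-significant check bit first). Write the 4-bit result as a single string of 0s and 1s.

s1 (pos 1,3,5,7,9,11,13,15): 1⊕0⊕1⊕1⊕1⊕0⊕0⊕1 = 1
s2 (pos 2,3,6,7,10,11,14,15): 1⊕0⊕0⊕1⊕0⊕0⊕0⊕1 = 1
s4 (pos 4,5,6,7,12,13,14,15): 1⊕1⊕0⊕1⊕1⊕0⊕0⊕1 = 1
s8 (pos 8,9,10,11,12,13,14,15): 1⊕1⊕0⊕0⊕1⊕0⊕0⊕1 = 0
Syndrome s8…s1 = 0111 → error at position 7.

0111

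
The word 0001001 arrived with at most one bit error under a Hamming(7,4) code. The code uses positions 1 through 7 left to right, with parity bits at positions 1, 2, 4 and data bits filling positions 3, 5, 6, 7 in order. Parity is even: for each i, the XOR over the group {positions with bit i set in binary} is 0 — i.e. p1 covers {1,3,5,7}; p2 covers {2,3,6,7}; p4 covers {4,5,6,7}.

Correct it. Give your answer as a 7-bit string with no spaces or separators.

s1 (pos 1,3,5,7): 0⊕0⊕0⊕1 = 1
s2 (pos 2,3,6,7): 0⊕0⊕0⊕1 = 1
s4 (pos 4,5,6,7): 1⊕0⊕0⊕1 = 0
Syndrome s4…s1 = 011 → error at position 3.
Flip position 3: 0001001 → 0011001

0011001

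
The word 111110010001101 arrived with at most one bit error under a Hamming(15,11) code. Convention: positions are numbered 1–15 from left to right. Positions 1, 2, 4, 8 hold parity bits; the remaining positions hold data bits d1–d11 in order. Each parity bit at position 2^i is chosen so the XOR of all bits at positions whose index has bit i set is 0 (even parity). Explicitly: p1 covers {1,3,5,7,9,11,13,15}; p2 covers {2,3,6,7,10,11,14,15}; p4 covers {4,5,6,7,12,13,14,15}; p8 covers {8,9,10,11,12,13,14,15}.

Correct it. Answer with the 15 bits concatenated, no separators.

s1 (pos 1,3,5,7,9,11,13,15): 1⊕1⊕1⊕0⊕0⊕0⊕1⊕1 = 1
s2 (pos 2,3,6,7,10,11,14,15): 1⊕1⊕0⊕0⊕0⊕0⊕0⊕1 = 1
s4 (pos 4,5,6,7,12,13,14,15): 1⊕1⊕0⊕0⊕1⊕1⊕0⊕1 = 1
s8 (pos 8,9,10,11,12,13,14,15): 1⊕0⊕0⊕0⊕1⊕1⊕0⊕1 = 0
Syndrome s8…s1 = 0111 → error at position 7.
Flip position 7: 111110010001101 → 111110110001101

111110110001101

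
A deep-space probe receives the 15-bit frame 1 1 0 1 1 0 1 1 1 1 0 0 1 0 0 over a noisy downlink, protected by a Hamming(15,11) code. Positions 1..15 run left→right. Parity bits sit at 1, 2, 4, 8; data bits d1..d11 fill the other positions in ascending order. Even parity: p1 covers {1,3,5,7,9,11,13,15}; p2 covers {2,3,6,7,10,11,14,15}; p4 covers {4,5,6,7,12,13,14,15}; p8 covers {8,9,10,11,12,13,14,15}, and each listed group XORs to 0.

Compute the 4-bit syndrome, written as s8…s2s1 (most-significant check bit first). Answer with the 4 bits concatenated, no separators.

s1 (pos 1,3,5,7,9,11,13,15): 1⊕0⊕1⊕1⊕1⊕0⊕1⊕0 = 1
s2 (pos 2,3,6,7,10,11,14,15): 1⊕0⊕0⊕1⊕1⊕0⊕0⊕0 = 1
s4 (pos 4,5,6,7,12,13,14,15): 1⊕1⊕0⊕1⊕0⊕1⊕0⊕0 = 0
s8 (pos 8,9,10,11,12,13,14,15): 1⊕1⊕1⊕0⊕0⊕1⊕0⊕0 = 0
Syndrome s8…s1 = 0011 → error at position 3.

0011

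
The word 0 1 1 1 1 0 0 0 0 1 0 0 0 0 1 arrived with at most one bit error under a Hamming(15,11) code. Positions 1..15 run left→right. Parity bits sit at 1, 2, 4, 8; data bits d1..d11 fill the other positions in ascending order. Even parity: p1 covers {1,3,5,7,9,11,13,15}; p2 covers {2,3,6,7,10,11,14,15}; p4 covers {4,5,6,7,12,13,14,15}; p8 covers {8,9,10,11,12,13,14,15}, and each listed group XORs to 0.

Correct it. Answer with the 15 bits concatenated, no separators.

s1 (pos 1,3,5,7,9,11,13,15): 0⊕1⊕1⊕0⊕0⊕0⊕0⊕1 = 1
s2 (pos 2,3,6,7,10,11,14,15): 1⊕1⊕0⊕0⊕1⊕0⊕0⊕1 = 0
s4 (pos 4,5,6,7,12,13,14,15): 1⊕1⊕0⊕0⊕0⊕0⊕0⊕1 = 1
s8 (pos 8,9,10,11,12,13,14,15): 0⊕0⊕1⊕0⊕0⊕0⊕0⊕1 = 0
Syndrome s8…s1 = 0101 → error at position 5.
Flip position 5: 011110000100001 → 011100000100001

011100000100001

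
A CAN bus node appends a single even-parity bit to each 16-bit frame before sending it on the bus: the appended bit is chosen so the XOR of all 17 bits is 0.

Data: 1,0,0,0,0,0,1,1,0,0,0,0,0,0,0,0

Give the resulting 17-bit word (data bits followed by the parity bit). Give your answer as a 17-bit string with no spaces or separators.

XOR of the 16 data bits: 1⊕0⊕0⊕0⊕0⊕0⊕1⊕1⊕0⊕0⊕0⊕0⊕0⊕0⊕0⊕0 = 1
Parity bit = 1 (so all 17 bits XOR to 0).

10000011000000001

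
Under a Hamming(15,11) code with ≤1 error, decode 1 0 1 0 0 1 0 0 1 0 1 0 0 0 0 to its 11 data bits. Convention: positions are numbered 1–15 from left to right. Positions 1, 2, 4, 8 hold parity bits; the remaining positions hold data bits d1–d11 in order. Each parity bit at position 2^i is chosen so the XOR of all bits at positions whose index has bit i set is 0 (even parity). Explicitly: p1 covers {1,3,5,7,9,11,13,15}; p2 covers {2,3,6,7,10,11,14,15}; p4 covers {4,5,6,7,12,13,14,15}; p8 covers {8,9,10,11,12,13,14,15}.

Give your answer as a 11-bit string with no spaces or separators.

s1 (pos 1,3,5,7,9,11,13,15): 1⊕1⊕0⊕0⊕1⊕1⊕0⊕0 = 0
s2 (pos 2,3,6,7,10,11,14,15): 0⊕1⊕1⊕0⊕0⊕1⊕0⊕0 = 1
s4 (pos 4,5,6,7,12,13,14,15): 0⊕0⊕1⊕0⊕0⊕0⊕0⊕0 = 1
s8 (pos 8,9,10,11,12,13,14,15): 0⊕1⊕0⊕1⊕0⊕0⊕0⊕0 = 0
Syndrome s8…s1 = 0110 → error at position 6.
Flip position 6: 101001001010000 → 101000001010000
Read data bits from positions 3,5,6,7,9,10,11,12,13,14,15: 10001010000

10001010000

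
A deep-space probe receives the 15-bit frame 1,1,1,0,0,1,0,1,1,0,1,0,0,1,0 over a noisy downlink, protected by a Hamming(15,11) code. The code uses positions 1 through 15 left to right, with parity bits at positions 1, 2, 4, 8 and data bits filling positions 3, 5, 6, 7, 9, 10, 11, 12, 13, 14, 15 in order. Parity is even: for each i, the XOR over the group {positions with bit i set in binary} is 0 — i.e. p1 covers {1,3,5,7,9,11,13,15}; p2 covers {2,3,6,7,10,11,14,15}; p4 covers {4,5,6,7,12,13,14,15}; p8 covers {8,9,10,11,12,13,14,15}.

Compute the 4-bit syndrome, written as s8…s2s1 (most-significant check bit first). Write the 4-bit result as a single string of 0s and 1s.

s1 (pos 1,3,5,7,9,11,13,15): 1⊕1⊕0⊕0⊕1⊕1⊕0⊕0 = 0
s2 (pos 2,3,6,7,10,11,14,15): 1⊕1⊕1⊕0⊕0⊕1⊕1⊕0 = 1
s4 (pos 4,5,6,7,12,13,14,15): 0⊕0⊕1⊕0⊕0⊕0⊕1⊕0 = 0
s8 (pos 8,9,10,11,12,13,14,15): 1⊕1⊕0⊕1⊕0⊕0⊕1⊕0 = 0
Syndrome s8…s1 = 0010 → error at position 2.

0010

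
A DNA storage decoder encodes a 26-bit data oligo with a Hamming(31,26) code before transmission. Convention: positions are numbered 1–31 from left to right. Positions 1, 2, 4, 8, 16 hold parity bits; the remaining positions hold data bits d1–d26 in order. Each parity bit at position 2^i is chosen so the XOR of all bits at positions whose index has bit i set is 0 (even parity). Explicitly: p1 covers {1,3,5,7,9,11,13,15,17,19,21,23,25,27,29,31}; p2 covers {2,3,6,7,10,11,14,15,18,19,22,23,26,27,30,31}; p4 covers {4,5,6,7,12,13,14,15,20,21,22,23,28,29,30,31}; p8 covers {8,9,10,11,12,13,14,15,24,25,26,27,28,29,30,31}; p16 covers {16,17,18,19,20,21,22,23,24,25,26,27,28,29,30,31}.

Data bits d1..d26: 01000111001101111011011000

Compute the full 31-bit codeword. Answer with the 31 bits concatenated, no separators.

0001100001110011101111011011000

Place data at non-parity positions: p1 p2 0 p4 1 0 0 p8 0 1 1 1 0 0 1 p16 1 0 1 1 1 1 0 1 1 0 1 1 0 0 0
p1 (pos 1,3,5,7,9,11,13,15,17,19,21,23,25,27,29,31): XOR of data positions = 0⊕1⊕0⊕0⊕1⊕0⊕1⊕1⊕1⊕1⊕0⊕1⊕1⊕0⊕0 = 0
p2 (pos 2,3,6,7,10,11,14,15,18,19,22,23,26,27,30,31): XOR of data positions = 0⊕0⊕0⊕1⊕1⊕0⊕1⊕0⊕1⊕1⊕0⊕0⊕1⊕0⊕0 = 0
p4 (pos 4,5,6,7,12,13,14,15,20,21,22,23,28,29,30,31): XOR of data positions = 1⊕0⊕0⊕1⊕0⊕0⊕1⊕1⊕1⊕1⊕0⊕1⊕0⊕0⊕0 = 1
p8 (pos 8,9,10,11,12,13,14,15,24,25,26,27,28,29,30,31): XOR of data positions = 0⊕1⊕1⊕1⊕0⊕0⊕1⊕1⊕1⊕0⊕1⊕1⊕0⊕0⊕0 = 0
p16 (pos 16,17,18,19,20,21,22,23,24,25,26,27,28,29,30,31): XOR of data positions = 1⊕0⊕1⊕1⊕1⊕1⊕0⊕1⊕1⊕0⊕1⊕1⊕0⊕0⊕0 = 1
Codeword: 0001100001110011101111011011000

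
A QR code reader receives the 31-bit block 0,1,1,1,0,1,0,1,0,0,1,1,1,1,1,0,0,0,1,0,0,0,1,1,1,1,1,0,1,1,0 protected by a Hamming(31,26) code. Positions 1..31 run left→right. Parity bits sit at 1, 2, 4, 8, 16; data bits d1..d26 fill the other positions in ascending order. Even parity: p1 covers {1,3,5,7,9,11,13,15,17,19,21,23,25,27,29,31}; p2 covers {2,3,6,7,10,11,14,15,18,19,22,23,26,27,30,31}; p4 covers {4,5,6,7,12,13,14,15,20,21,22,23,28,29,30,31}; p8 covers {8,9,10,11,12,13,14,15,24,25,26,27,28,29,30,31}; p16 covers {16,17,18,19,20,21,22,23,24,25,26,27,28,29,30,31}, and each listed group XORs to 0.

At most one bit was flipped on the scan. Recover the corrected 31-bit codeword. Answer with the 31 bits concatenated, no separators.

s1 (pos 1,3,5,7,9,11,13,15,17,19,21,23,25,27,29,31): 0⊕1⊕0⊕0⊕0⊕1⊕1⊕1⊕0⊕1⊕0⊕1⊕1⊕1⊕1⊕0 = 1
s2 (pos 2,3,6,7,10,11,14,15,18,19,22,23,26,27,30,31): 1⊕1⊕1⊕0⊕0⊕1⊕1⊕1⊕0⊕1⊕0⊕1⊕1⊕1⊕1⊕0 = 1
s4 (pos 4,5,6,7,12,13,14,15,20,21,22,23,28,29,30,31): 1⊕0⊕1⊕0⊕1⊕1⊕1⊕1⊕0⊕0⊕0⊕1⊕0⊕1⊕1⊕0 = 1
s8 (pos 8,9,10,11,12,13,14,15,24,25,26,27,28,29,30,31): 1⊕0⊕0⊕1⊕1⊕1⊕1⊕1⊕1⊕1⊕1⊕1⊕0⊕1⊕1⊕0 = 0
s16 (pos 16,17,18,19,20,21,22,23,24,25,26,27,28,29,30,31): 0⊕0⊕0⊕1⊕0⊕0⊕0⊕1⊕1⊕1⊕1⊕1⊕0⊕1⊕1⊕0 = 0
Syndrome s16…s1 = 00111 → error at position 7.
Flip position 7: 0111010100111110001000111110110 → 0111011100111110001000111110110

0111011100111110001000111110110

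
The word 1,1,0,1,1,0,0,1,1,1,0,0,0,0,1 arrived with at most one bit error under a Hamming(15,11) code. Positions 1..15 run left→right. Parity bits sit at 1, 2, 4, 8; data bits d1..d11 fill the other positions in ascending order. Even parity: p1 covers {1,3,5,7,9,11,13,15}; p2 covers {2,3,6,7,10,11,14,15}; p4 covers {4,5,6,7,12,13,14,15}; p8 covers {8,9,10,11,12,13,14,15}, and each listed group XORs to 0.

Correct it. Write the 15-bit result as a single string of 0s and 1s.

s1 (pos 1,3,5,7,9,11,13,15): 1⊕0⊕1⊕0⊕1⊕0⊕0⊕1 = 0
s2 (pos 2,3,6,7,10,11,14,15): 1⊕0⊕0⊕0⊕1⊕0⊕0⊕1 = 1
s4 (pos 4,5,6,7,12,13,14,15): 1⊕1⊕0⊕0⊕0⊕0⊕0⊕1 = 1
s8 (pos 8,9,10,11,12,13,14,15): 1⊕1⊕1⊕0⊕0⊕0⊕0⊕1 = 0
Syndrome s8…s1 = 0110 → error at position 6.
Flip position 6: 110110011100001 → 110111011100001

110111011100001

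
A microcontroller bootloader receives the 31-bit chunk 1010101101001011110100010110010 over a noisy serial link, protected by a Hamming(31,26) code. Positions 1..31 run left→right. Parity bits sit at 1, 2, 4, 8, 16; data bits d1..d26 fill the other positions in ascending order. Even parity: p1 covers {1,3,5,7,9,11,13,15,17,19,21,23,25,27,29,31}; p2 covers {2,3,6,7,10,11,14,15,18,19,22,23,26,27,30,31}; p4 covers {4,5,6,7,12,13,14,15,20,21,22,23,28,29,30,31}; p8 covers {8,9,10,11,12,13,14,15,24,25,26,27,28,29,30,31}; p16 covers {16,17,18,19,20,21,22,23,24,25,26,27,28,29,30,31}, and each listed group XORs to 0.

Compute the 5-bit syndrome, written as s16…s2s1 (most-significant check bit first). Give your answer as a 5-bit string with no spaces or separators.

s1 (pos 1,3,5,7,9,11,13,15,17,19,21,23,25,27,29,31): 1⊕1⊕1⊕1⊕0⊕0⊕1⊕1⊕1⊕0⊕0⊕0⊕0⊕1⊕0⊕0 = 0
s2 (pos 2,3,6,7,10,11,14,15,18,19,22,23,26,27,30,31): 0⊕1⊕0⊕1⊕1⊕0⊕0⊕1⊕1⊕0⊕0⊕0⊕1⊕1⊕1⊕0 = 0
s4 (pos 4,5,6,7,12,13,14,15,20,21,22,23,28,29,30,31): 0⊕1⊕0⊕1⊕0⊕1⊕0⊕1⊕1⊕0⊕0⊕0⊕0⊕0⊕1⊕0 = 0
s8 (pos 8,9,10,11,12,13,14,15,24,25,26,27,28,29,30,31): 1⊕0⊕1⊕0⊕0⊕1⊕0⊕1⊕1⊕0⊕1⊕1⊕0⊕0⊕1⊕0 = 0
s16 (pos 16,17,18,19,20,21,22,23,24,25,26,27,28,29,30,31): 1⊕1⊕1⊕0⊕1⊕0⊕0⊕0⊕1⊕0⊕1⊕1⊕0⊕0⊕1⊕0 = 0
Syndrome s16…s1 = 00000 → no error.

00000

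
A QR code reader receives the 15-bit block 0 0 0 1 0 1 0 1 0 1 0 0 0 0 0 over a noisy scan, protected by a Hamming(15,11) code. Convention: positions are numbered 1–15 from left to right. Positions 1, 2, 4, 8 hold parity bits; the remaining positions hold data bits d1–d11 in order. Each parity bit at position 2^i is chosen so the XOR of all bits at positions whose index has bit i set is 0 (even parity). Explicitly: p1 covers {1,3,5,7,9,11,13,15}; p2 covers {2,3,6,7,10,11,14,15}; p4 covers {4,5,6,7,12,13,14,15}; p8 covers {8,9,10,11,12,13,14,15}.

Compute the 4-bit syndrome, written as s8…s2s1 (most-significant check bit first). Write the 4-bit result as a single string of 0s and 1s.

s1 (pos 1,3,5,7,9,11,13,15): 0⊕0⊕0⊕0⊕0⊕0⊕0⊕0 = 0
s2 (pos 2,3,6,7,10,11,14,15): 0⊕0⊕1⊕0⊕1⊕0⊕0⊕0 = 0
s4 (pos 4,5,6,7,12,13,14,15): 1⊕0⊕1⊕0⊕0⊕0⊕0⊕0 = 0
s8 (pos 8,9,10,11,12,13,14,15): 1⊕0⊕1⊕0⊕0⊕0⊕0⊕0 = 0
Syndrome s8…s1 = 0000 → no error.

0000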